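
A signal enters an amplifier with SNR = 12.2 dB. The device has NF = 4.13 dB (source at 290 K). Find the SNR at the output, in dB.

8.07 dB

By definition F = SNR_in/SNR_out, so in dB: SNR_out = SNR_in − NF
SNR_out = 12.2 − 4.13 = 8.07 dB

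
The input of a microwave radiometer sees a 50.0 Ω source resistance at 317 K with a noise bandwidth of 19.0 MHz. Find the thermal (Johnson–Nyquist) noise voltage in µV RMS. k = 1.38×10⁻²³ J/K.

4.08 µV

V_n = √(4kTRB)
4kTRB = 4 × 1.38×10⁻²³ × 317 × 5.00×10¹ × 1.90×10⁷ = 1.66×10⁻¹¹ V²
V_n = √(1.66×10⁻¹¹) = 4.08×10⁻⁶ V = 4.08 µV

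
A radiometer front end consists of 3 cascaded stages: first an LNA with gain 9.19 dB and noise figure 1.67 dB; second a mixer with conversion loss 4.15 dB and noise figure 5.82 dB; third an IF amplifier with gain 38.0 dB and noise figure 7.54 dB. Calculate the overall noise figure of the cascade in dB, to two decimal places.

5.15 dB

Convert to linear (a loss of L dB is a gain of −L dB): F_i = 10^(NF_i/10), G_i = 10^(G_i,dB/10)
  Stage 1: F_1 = 10^(1.67/10) = 1.469, G_1 = 10^(9.19/10) = 8.299
  Stage 2: F_2 = 10^(5.82/10) = 3.819, G_2 = 10^(−4.15/10) = 0.3846
  Stage 3: F_3 = 10^(7.54/10) = 5.675, G_3 = 10^(38.0/10) = 6310
Friis cascade:
  F = 1.469 + (3.819 − 1)/8.299 + (5.675 − 1)/3.192 = 3.274
NF = 10 log₁₀(3.274) = 5.15 dB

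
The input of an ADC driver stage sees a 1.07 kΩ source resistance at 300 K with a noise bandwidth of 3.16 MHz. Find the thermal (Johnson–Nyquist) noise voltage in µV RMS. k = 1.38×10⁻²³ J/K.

V_n = √(4kTRB)
4kTRB = 4 × 1.38×10⁻²³ × 300 × 1.07×10³ × 3.16×10⁶ = 5.60×10⁻¹¹ V²
V_n = √(5.60×10⁻¹¹) = 7.48×10⁻⁶ V = 7.48 µV

7.48 µV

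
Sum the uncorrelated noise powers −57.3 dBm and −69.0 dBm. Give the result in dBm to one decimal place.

Convert to linear, add, convert back:
P₁ = 1.86×10⁻⁹ W, P₂ = 1.26×10⁻¹⁰ W
P_tot = 1.99×10⁻⁹ W → 10 log₁₀(P_tot / 10⁻³) = −57.0 dBm

−57.0 dBm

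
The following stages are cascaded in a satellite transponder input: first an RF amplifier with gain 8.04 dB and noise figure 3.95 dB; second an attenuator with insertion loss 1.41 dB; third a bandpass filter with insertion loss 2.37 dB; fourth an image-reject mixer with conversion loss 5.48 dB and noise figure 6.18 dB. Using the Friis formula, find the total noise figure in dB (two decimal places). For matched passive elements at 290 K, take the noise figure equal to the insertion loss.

Convert to linear (a loss of L dB is a gain of −L dB): F_i = 10^(NF_i/10), G_i = 10^(G_i,dB/10)
  Stage 1: F_1 = 10^(3.95/10) = 2.483, G_1 = 10^(8.04/10) = 6.368
  Stage 2: F_2 = 10^(1.41/10) = 1.384, G_2 = 10^(−1.41/10) = 0.7228
  Stage 3: F_3 = 10^(2.37/10) = 1.726, G_3 = 10^(−2.37/10) = 0.5794
  Stage 4: F_4 = 10^(6.18/10) = 4.150, G_4 = 10^(−5.48/10) = 0.2831
Friis cascade:
  F = 2.483 + (1.384 − 1)/6.368 + (1.726 − 1)/4.603 + (4.150 − 1)/2.667 = 3.882
NF = 10 log₁₀(3.882) = 5.89 dB

5.89 dB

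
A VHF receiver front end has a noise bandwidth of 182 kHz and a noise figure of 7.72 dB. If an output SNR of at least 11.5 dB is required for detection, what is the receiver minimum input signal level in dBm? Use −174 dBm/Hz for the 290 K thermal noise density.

−102.2 dBm

Sensitivity = −174 + 10 log₁₀(B) + NF + SNR_min
= −174 + 52.6 + 7.72 + 11.5
= −102.18 dBm → −102.2 dBm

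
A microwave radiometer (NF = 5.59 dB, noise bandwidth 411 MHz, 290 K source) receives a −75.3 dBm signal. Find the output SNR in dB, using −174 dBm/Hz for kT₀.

7.0 dB

Noise floor: N = −174 + 10 log₁₀(B) + NF
10 log₁₀(4.11×10⁸) = 86.14 dB
N = −174 + 86.14 + 5.59 = −82.27 dBm
SNR = P_sig − N = −75.3 − (−82.27) = 6.97 dB → 7.0 dB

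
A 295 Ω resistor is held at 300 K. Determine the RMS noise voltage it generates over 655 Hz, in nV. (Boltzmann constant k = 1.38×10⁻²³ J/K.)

56.6 nV

V_n = √(4kTRB)
4kTRB = 4 × 1.38×10⁻²³ × 300 × 2.95×10² × 6.55×10² = 3.20×10⁻¹⁵ V²
V_n = √(3.20×10⁻¹⁵) = 5.66×10⁻⁸ V = 56.6 nV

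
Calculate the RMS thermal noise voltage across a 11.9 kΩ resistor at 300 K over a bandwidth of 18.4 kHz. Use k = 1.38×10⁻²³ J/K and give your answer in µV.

V_n = √(4kTRB)
4kTRB = 4 × 1.38×10⁻²³ × 300 × 1.19×10⁴ × 1.84×10⁴ = 3.63×10⁻¹² V²
V_n = √(3.63×10⁻¹²) = 1.90×10⁻⁶ V = 1.90 µV

1.90 µV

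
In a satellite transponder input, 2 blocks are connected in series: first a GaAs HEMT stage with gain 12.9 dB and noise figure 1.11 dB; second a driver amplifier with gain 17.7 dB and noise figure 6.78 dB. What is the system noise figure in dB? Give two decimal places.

Convert to linear (a loss of L dB is a gain of −L dB): F_i = 10^(NF_i/10), G_i = 10^(G_i,dB/10)
  Stage 1: F_1 = 10^(1.11/10) = 1.291, G_1 = 10^(12.9/10) = 19.50
  Stage 2: F_2 = 10^(6.78/10) = 4.764, G_2 = 10^(17.7/10) = 58.88
Friis cascade:
  F = 1.291 + (4.764 − 1)/19.50 = 1.484
NF = 10 log₁₀(1.484) = 1.72 dB

1.72 dB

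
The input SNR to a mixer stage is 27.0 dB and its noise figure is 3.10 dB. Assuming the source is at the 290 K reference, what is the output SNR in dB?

23.90 dB

By definition F = SNR_in/SNR_out, so in dB: SNR_out = SNR_in − NF
SNR_out = 27.0 − 3.10 = 23.90 dB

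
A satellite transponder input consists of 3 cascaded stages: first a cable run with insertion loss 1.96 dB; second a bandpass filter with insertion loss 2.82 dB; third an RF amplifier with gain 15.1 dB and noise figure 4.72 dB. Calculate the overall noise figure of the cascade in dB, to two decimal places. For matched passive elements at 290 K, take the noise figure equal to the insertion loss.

Convert to linear (a loss of L dB is a gain of −L dB): F_i = 10^(NF_i/10), G_i = 10^(G_i,dB/10)
  Stage 1: F_1 = 10^(1.96/10) = 1.570, G_1 = 10^(−1.96/10) = 0.6368
  Stage 2: F_2 = 10^(2.82/10) = 1.914, G_2 = 10^(−2.82/10) = 0.5224
  Stage 3: F_3 = 10^(4.72/10) = 2.965, G_3 = 10^(15.1/10) = 32.36
Friis cascade:
  F = 1.570 + (1.914 − 1)/0.6368 + (2.965 − 1)/0.3327 = 8.913
NF = 10 log₁₀(8.913) = 9.50 dB

9.50 dB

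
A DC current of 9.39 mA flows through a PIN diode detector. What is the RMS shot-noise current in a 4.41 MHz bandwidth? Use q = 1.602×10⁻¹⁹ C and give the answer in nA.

I_n = √(2qI·B)
2qI·B = 2 × 1.602×10⁻¹⁹ × 9.39×10⁻³ × 4.41×10⁶ = 1.33×10⁻¹⁴ A²
I_n = √(1.33×10⁻¹⁴) = 1.15×10⁻⁷ A = 115 nA

115 nA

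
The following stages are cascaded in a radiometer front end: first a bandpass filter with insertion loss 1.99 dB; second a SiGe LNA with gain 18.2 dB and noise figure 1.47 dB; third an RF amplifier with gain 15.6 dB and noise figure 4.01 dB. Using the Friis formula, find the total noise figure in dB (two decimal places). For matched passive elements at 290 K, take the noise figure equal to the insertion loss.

3.53 dB

Convert to linear (a loss of L dB is a gain of −L dB): F_i = 10^(NF_i/10), G_i = 10^(G_i,dB/10)
  Stage 1: F_1 = 10^(1.99/10) = 1.581, G_1 = 10^(−1.99/10) = 0.6324
  Stage 2: F_2 = 10^(1.47/10) = 1.403, G_2 = 10^(18.2/10) = 66.07
  Stage 3: F_3 = 10^(4.01/10) = 2.518, G_3 = 10^(15.6/10) = 36.31
Friis cascade:
  F = 1.581 + (1.403 − 1)/0.6324 + (2.518 − 1)/41.78 = 2.255
NF = 10 log₁₀(2.255) = 3.53 dB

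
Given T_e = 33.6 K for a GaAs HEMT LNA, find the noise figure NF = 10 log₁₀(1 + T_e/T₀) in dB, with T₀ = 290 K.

0.476 dB

F = 1 + T_e/T₀ = 1 + 33.6/290 = 1.11586
NF = 10 log₁₀(1.11586) = 0.476 dB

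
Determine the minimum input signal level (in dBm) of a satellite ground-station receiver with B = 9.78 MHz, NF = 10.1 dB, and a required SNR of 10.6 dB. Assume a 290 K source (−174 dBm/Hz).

Sensitivity = −174 + 10 log₁₀(B) + NF + SNR_min
= −174 + 69.9 + 10.1 + 10.6
= −83.4 dBm → −83.4 dBm

−83.4 dBm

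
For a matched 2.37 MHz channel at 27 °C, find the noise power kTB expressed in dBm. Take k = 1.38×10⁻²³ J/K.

−110.1 dBm

T = 27 °C + 273.15 = 300.15 K
P_n = kTB = 1.38×10⁻²³ × 300.15 × 2.37×10⁶ = 9.82×10⁻¹⁵ W
In dBm: 10 log₁₀(9.82×10⁻¹⁵ / 10⁻³) = −110.1 dBm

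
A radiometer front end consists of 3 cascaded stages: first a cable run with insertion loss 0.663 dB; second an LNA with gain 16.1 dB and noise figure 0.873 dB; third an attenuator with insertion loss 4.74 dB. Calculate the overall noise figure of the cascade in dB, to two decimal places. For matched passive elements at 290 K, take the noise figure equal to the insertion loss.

1.71 dB

Convert to linear (a loss of L dB is a gain of −L dB): F_i = 10^(NF_i/10), G_i = 10^(G_i,dB/10)
  Stage 1: F_1 = 10^(0.663/10) = 1.165, G_1 = 10^(−0.663/10) = 0.8584
  Stage 2: F_2 = 10^(0.873/10) = 1.223, G_2 = 10^(16.1/10) = 40.74
  Stage 3: F_3 = 10^(4.74/10) = 2.979, G_3 = 10^(−4.74/10) = 0.3357
Friis cascade:
  F = 1.165 + (1.223 − 1)/0.8584 + (2.979 − 1)/34.97 = 1.481
NF = 10 log₁₀(1.481) = 1.71 dB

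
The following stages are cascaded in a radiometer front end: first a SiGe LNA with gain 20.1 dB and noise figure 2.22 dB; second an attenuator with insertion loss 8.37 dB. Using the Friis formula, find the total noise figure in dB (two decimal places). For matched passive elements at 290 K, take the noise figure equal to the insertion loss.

2.37 dB

Convert to linear (a loss of L dB is a gain of −L dB): F_i = 10^(NF_i/10), G_i = 10^(G_i,dB/10)
  Stage 1: F_1 = 10^(2.22/10) = 1.667, G_1 = 10^(20.1/10) = 102.3
  Stage 2: F_2 = 10^(8.37/10) = 6.871, G_2 = 10^(−8.37/10) = 0.1455
Friis cascade:
  F = 1.667 + (6.871 − 1)/102.3 = 1.725
NF = 10 log₁₀(1.725) = 2.37 dB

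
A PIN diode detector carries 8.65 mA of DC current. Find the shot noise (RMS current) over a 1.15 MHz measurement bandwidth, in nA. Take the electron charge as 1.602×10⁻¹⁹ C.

I_n = √(2qI·B)
2qI·B = 2 × 1.602×10⁻¹⁹ × 8.65×10⁻³ × 1.15×10⁶ = 3.19×10⁻¹⁵ A²
I_n = √(3.19×10⁻¹⁵) = 5.65×10⁻⁸ A = 56.5 nA

56.5 nA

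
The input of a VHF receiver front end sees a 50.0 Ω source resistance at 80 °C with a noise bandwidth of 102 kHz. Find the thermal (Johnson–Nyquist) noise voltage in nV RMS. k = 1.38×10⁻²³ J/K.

T = 80 °C + 273.15 = 353.15 K
V_n = √(4kTRB)
4kTRB = 4 × 1.38×10⁻²³ × 353.15 × 5.00×10¹ × 1.02×10⁵ = 9.94×10⁻¹⁴ V²
V_n = √(9.94×10⁻¹⁴) = 3.15×10⁻⁷ V = 315 nV

315 nV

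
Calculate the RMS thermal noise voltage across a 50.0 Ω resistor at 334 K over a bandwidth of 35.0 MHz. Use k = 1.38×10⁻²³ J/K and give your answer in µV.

V_n = √(4kTRB)
4kTRB = 4 × 1.38×10⁻²³ × 334 × 5.00×10¹ × 3.50×10⁷ = 3.23×10⁻¹¹ V²
V_n = √(3.23×10⁻¹¹) = 5.68×10⁻⁶ V = 5.68 µV

5.68 µV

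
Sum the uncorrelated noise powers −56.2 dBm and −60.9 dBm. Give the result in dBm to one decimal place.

Convert to linear, add, convert back:
P₁ = 2.40×10⁻⁹ W, P₂ = 8.13×10⁻¹⁰ W
P_tot = 3.21×10⁻⁹ W → 10 log₁₀(P_tot / 10⁻³) = −54.9 dBm

−54.9 dBm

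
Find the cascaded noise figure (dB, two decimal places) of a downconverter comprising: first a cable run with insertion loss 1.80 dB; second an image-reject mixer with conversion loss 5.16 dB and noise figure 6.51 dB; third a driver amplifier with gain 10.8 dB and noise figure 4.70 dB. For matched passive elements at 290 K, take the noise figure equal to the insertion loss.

12.17 dB

Convert to linear (a loss of L dB is a gain of −L dB): F_i = 10^(NF_i/10), G_i = 10^(G_i,dB/10)
  Stage 1: F_1 = 10^(1.80/10) = 1.514, G_1 = 10^(−1.80/10) = 0.6607
  Stage 2: F_2 = 10^(6.51/10) = 4.477, G_2 = 10^(−5.16/10) = 0.3048
  Stage 3: F_3 = 10^(4.70/10) = 2.951, G_3 = 10^(10.8/10) = 12.02
Friis cascade:
  F = 1.514 + (4.477 − 1)/0.6607 + (2.951 − 1)/0.2014 = 16.47
NF = 10 log₁₀(16.47) = 12.17 dB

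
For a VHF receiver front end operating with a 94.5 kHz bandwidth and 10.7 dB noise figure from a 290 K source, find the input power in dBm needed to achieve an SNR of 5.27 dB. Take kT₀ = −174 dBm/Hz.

−108.3 dBm

Sensitivity = −174 + 10 log₁₀(B) + NF + SNR_min
= −174 + 49.75 + 10.7 + 5.27
= −108.28 dBm → −108.3 dBm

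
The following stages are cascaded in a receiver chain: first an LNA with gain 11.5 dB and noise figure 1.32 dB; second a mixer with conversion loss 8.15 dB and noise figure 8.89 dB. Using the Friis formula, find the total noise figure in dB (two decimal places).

2.63 dB

Convert to linear (a loss of L dB is a gain of −L dB): F_i = 10^(NF_i/10), G_i = 10^(G_i,dB/10)
  Stage 1: F_1 = 10^(1.32/10) = 1.355, G_1 = 10^(11.5/10) = 14.13
  Stage 2: F_2 = 10^(8.89/10) = 7.745, G_2 = 10^(−8.15/10) = 0.1531
Friis cascade:
  F = 1.355 + (7.745 − 1)/14.13 = 1.833
NF = 10 log₁₀(1.833) = 2.63 dB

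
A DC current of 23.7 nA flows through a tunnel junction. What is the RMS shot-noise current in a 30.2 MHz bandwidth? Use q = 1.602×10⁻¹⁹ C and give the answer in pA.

I_n = √(2qI·B)
2qI·B = 2 × 1.602×10⁻¹⁹ × 2.37×10⁻⁸ × 3.02×10⁷ = 2.29×10⁻¹⁹ A²
I_n = √(2.29×10⁻¹⁹) = 4.79×10⁻¹⁰ A = 479 pA

479 pA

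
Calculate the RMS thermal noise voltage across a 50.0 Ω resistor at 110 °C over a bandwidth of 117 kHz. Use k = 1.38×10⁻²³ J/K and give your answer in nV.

352 nV

T = 110 °C + 273.15 = 383.15 K
V_n = √(4kTRB)
4kTRB = 4 × 1.38×10⁻²³ × 383.15 × 5.00×10¹ × 1.17×10⁵ = 1.24×10⁻¹³ V²
V_n = √(1.24×10⁻¹³) = 3.52×10⁻⁷ V = 352 nV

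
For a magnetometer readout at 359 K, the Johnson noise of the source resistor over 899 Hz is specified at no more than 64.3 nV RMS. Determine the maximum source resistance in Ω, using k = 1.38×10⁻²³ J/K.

232 Ω

Johnson–Nyquist: V_n = √(4kTRB) ⇒ R = V_n² / (4kTB)
4kTB = 4 × 1.38×10⁻²³ × 359 × 8.99×10² = 1.78×10⁻¹⁷
R = (6.43×10⁻⁸)² / 1.78×10⁻¹⁷ = 2.32×10² Ω = 232 Ω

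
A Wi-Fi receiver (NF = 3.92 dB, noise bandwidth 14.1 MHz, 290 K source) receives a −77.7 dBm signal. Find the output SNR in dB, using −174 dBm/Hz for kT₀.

Noise floor: N = −174 + 10 log₁₀(B) + NF
10 log₁₀(1.41×10⁷) = 71.49 dB
N = −174 + 71.49 + 3.92 = −98.59 dBm
SNR = P_sig − N = −77.7 − (−98.59) = 20.89 dB → 20.9 dB

20.9 dB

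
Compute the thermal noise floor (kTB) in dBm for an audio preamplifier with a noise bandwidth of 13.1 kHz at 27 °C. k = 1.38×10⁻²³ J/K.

−132.7 dBm

T = 27 °C + 273.15 = 300.15 K
P_n = kTB = 1.38×10⁻²³ × 300.15 × 1.31×10⁴ = 5.43×10⁻¹⁷ W
In dBm: 10 log₁₀(5.43×10⁻¹⁷ / 10⁻³) = −132.7 dBm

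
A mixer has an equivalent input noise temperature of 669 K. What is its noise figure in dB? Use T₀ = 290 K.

F = 1 + T_e/T₀ = 1 + 669/290 = 3.3069
NF = 10 log₁₀(3.3069) = 5.19 dB

5.19 dB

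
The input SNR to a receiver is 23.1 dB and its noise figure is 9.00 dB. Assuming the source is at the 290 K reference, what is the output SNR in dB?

By definition F = SNR_in/SNR_out, so in dB: SNR_out = SNR_in − NF
SNR_out = 23.1 − 9.00 = 14.10 dB

14.10 dB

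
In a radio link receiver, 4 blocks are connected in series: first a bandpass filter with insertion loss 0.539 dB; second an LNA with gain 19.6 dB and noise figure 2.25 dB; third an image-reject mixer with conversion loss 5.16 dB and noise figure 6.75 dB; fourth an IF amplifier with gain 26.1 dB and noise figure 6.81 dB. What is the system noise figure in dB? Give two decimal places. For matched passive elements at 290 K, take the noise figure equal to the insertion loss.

Convert to linear (a loss of L dB is a gain of −L dB): F_i = 10^(NF_i/10), G_i = 10^(G_i,dB/10)
  Stage 1: F_1 = 10^(0.539/10) = 1.132, G_1 = 10^(−0.539/10) = 0.8833
  Stage 2: F_2 = 10^(2.25/10) = 1.679, G_2 = 10^(19.6/10) = 91.20
  Stage 3: F_3 = 10^(6.75/10) = 4.732, G_3 = 10^(−5.16/10) = 0.3048
  Stage 4: F_4 = 10^(6.81/10) = 4.797, G_4 = 10^(26.1/10) = 407.4
Friis cascade:
  F = 1.132 + (1.679 − 1)/0.8833 + (4.732 − 1)/80.56 + (4.797 − 1)/24.55 = 2.102
NF = 10 log₁₀(2.102) = 3.23 dB

3.23 dB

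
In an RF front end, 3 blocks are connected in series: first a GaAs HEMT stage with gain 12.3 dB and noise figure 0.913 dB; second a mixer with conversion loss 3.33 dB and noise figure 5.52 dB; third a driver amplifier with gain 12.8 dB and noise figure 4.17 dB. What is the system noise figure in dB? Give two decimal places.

2.01 dB

Convert to linear (a loss of L dB is a gain of −L dB): F_i = 10^(NF_i/10), G_i = 10^(G_i,dB/10)
  Stage 1: F_1 = 10^(0.913/10) = 1.234, G_1 = 10^(12.3/10) = 16.98
  Stage 2: F_2 = 10^(5.52/10) = 3.565, G_2 = 10^(−3.33/10) = 0.4645
  Stage 3: F_3 = 10^(4.17/10) = 2.612, G_3 = 10^(12.8/10) = 19.05
Friis cascade:
  F = 1.234 + (3.565 − 1)/16.98 + (2.612 − 1)/7.889 = 1.589
NF = 10 log₁₀(1.589) = 2.01 dB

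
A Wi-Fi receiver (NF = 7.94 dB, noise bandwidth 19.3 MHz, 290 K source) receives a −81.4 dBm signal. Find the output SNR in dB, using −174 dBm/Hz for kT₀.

Noise floor: N = −174 + 10 log₁₀(B) + NF
10 log₁₀(1.93×10⁷) = 72.86 dB
N = −174 + 72.86 + 7.94 = −93.20 dBm
SNR = P_sig − N = −81.4 − (−93.20) = 11.80 dB → 11.8 dB

11.8 dB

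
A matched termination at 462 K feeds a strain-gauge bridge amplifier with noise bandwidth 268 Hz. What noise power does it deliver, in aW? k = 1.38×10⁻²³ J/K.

P_n = kTB = 1.38×10⁻²³ × 462 × 2.68×10² = 1.71×10⁻¹⁸ W = 1.71 aW

1.71 aW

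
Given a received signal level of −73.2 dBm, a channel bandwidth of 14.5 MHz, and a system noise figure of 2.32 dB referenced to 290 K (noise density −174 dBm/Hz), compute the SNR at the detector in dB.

Noise floor: N = −174 + 10 log₁₀(B) + NF
10 log₁₀(1.45×10⁷) = 71.61 dB
N = −174 + 71.61 + 2.32 = −100.07 dBm
SNR = P_sig − N = −73.2 − (−100.07) = 26.87 dB → 26.9 dB

26.9 dB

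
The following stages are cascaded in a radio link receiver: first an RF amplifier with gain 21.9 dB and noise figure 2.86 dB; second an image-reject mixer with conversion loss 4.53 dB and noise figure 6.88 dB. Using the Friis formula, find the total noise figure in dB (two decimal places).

2.92 dB

Convert to linear (a loss of L dB is a gain of −L dB): F_i = 10^(NF_i/10), G_i = 10^(G_i,dB/10)
  Stage 1: F_1 = 10^(2.86/10) = 1.932, G_1 = 10^(21.9/10) = 154.9
  Stage 2: F_2 = 10^(6.88/10) = 4.875, G_2 = 10^(−4.53/10) = 0.3524
Friis cascade:
  F = 1.932 + (4.875 − 1)/154.9 = 1.957
NF = 10 log₁₀(1.957) = 2.92 dB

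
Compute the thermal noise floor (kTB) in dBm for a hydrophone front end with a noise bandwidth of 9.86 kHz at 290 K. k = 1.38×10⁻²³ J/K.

P_n = kTB = 1.38×10⁻²³ × 290 × 9.86×10³ = 3.95×10⁻¹⁷ W
In dBm: 10 log₁₀(3.95×10⁻¹⁷ / 10⁻³) = −134.0 dBm

−134.0 dBm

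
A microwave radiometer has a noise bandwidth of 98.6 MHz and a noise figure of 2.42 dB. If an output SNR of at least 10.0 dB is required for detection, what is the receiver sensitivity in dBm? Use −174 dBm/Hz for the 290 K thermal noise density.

−81.6 dBm

Sensitivity = −174 + 10 log₁₀(B) + NF + SNR_min
= −174 + 79.94 + 2.42 + 10.0
= −81.64 dBm → −81.6 dBm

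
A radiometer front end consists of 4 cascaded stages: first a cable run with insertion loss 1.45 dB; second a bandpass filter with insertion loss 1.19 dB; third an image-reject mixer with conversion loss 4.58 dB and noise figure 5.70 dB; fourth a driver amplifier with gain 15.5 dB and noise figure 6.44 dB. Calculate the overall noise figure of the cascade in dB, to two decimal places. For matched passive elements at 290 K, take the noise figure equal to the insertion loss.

Convert to linear (a loss of L dB is a gain of −L dB): F_i = 10^(NF_i/10), G_i = 10^(G_i,dB/10)
  Stage 1: F_1 = 10^(1.45/10) = 1.396, G_1 = 10^(−1.45/10) = 0.7161
  Stage 2: F_2 = 10^(1.19/10) = 1.315, G_2 = 10^(−1.19/10) = 0.7603
  Stage 3: F_3 = 10^(5.70/10) = 3.715, G_3 = 10^(−4.58/10) = 0.3483
  Stage 4: F_4 = 10^(6.44/10) = 4.406, G_4 = 10^(15.5/10) = 35.48
Friis cascade:
  F = 1.396 + (1.315 − 1)/0.7161 + (3.715 − 1)/0.5445 + (4.406 − 1)/0.1897 = 24.78
NF = 10 log₁₀(24.78) = 13.94 dB

13.94 dB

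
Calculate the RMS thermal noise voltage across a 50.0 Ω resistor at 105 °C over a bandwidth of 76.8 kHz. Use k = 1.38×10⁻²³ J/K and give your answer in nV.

T = 105 °C + 273.15 = 378.15 K
V_n = √(4kTRB)
4kTRB = 4 × 1.38×10⁻²³ × 378.15 × 5.00×10¹ × 7.68×10⁴ = 8.02×10⁻¹⁴ V²
V_n = √(8.02×10⁻¹⁴) = 2.83×10⁻⁷ V = 283 nV

283 nV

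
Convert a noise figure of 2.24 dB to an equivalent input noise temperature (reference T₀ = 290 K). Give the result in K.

196 K

F = 10^(2.24/10) = 1.67494
T_e = (F − 1)·T₀ = (1.67494 − 1) × 290 = 196 K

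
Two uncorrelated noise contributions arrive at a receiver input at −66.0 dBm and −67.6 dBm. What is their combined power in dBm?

Convert to linear, add, convert back:
P₁ = 2.51×10⁻¹⁰ W, P₂ = 1.74×10⁻¹⁰ W
P_tot = 4.25×10⁻¹⁰ W → 10 log₁₀(P_tot / 10⁻³) = −63.7 dBm

−63.7 dBm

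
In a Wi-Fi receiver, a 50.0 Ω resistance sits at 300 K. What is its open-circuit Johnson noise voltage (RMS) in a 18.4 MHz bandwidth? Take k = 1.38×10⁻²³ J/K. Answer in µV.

V_n = √(4kTRB)
4kTRB = 4 × 1.38×10⁻²³ × 300 × 5.00×10¹ × 1.84×10⁷ = 1.52×10⁻¹¹ V²
V_n = √(1.52×10⁻¹¹) = 3.90×10⁻⁶ V = 3.90 µV

3.90 µV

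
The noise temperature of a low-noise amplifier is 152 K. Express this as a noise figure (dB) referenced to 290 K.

F = 1 + T_e/T₀ = 1 + 152/290 = 1.52414
NF = 10 log₁₀(1.52414) = 1.83 dB

1.83 dB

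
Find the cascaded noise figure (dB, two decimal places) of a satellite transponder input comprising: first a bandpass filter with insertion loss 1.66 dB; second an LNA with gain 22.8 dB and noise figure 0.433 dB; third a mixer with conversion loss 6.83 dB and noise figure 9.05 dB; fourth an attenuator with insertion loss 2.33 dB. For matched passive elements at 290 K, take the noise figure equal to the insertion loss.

2.30 dB

Convert to linear (a loss of L dB is a gain of −L dB): F_i = 10^(NF_i/10), G_i = 10^(G_i,dB/10)
  Stage 1: F_1 = 10^(1.66/10) = 1.466, G_1 = 10^(−1.66/10) = 0.6823
  Stage 2: F_2 = 10^(0.433/10) = 1.105, G_2 = 10^(22.8/10) = 190.5
  Stage 3: F_3 = 10^(9.05/10) = 8.035, G_3 = 10^(−6.83/10) = 0.2075
  Stage 4: F_4 = 10^(2.33/10) = 1.710, G_4 = 10^(−2.33/10) = 0.5848
Friis cascade:
  F = 1.466 + (1.105 − 1)/0.6823 + (8.035 − 1)/130.0 + (1.710 − 1)/26.98 = 1.700
NF = 10 log₁₀(1.700) = 2.30 dB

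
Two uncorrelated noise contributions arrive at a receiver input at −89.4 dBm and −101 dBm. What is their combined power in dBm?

Convert to linear, add, convert back:
P₁ = 1.15×10⁻¹² W, P₂ = 7.94×10⁻¹⁴ W
P_tot = 1.23×10⁻¹² W → 10 log₁₀(P_tot / 10⁻³) = −89.1 dBm

−89.1 dBm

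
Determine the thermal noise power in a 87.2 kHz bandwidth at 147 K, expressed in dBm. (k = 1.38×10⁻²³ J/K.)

−127.5 dBm

P_n = kTB = 1.38×10⁻²³ × 147 × 8.72×10⁴ = 1.77×10⁻¹⁶ W
In dBm: 10 log₁₀(1.77×10⁻¹⁶ / 10⁻³) = −127.5 dBm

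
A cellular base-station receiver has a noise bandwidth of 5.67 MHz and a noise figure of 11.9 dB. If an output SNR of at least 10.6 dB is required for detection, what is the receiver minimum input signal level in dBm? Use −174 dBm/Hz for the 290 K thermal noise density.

Sensitivity = −174 + 10 log₁₀(B) + NF + SNR_min
= −174 + 67.54 + 11.9 + 10.6
= −83.96 dBm → −84.0 dBm

−84.0 dBm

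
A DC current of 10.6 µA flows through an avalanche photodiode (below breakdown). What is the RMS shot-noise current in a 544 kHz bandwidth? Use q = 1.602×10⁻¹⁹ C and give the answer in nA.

1.36 nA

I_n = √(2qI·B)
2qI·B = 2 × 1.602×10⁻¹⁹ × 1.06×10⁻⁵ × 5.44×10⁵ = 1.85×10⁻¹⁸ A²
I_n = √(1.85×10⁻¹⁸) = 1.36×10⁻⁹ A = 1.36 nA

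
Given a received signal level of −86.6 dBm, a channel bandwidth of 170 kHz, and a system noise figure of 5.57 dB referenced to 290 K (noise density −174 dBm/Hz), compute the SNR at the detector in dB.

29.5 dB

Noise floor: N = −174 + 10 log₁₀(B) + NF
10 log₁₀(1.70×10⁵) = 52.3 dB
N = −174 + 52.3 + 5.57 = −116.13 dBm
SNR = P_sig − N = −86.6 − (−116.13) = 29.53 dB → 29.5 dB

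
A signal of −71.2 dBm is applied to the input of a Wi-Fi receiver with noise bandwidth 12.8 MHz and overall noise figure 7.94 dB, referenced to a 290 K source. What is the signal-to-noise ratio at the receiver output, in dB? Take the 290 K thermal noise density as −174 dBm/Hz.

23.8 dB

Noise floor: N = −174 + 10 log₁₀(B) + NF
10 log₁₀(1.28×10⁷) = 71.07 dB
N = −174 + 71.07 + 7.94 = −94.99 dBm
SNR = P_sig − N = −71.2 − (−94.99) = 23.79 dB → 23.8 dB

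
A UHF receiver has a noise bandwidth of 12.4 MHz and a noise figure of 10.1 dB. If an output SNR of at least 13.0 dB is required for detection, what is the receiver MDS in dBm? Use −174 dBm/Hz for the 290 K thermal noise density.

Sensitivity = −174 + 10 log₁₀(B) + NF + SNR_min
= −174 + 70.93 + 10.1 + 13.0
= −79.97 dBm → −80.0 dBm

−80.0 dBm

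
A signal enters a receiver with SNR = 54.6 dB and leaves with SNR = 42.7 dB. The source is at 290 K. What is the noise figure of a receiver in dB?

NF (dB) = SNR_in(dB) − SNR_out(dB) when the source is at T₀
NF = 54.6 − 42.7 = 11.9 dB

11.9 dB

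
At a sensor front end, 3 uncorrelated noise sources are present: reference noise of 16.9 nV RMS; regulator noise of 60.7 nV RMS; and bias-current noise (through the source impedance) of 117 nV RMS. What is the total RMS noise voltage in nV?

Uncorrelated sources add in power (mean-square): V_tot = √(ΣV_i²)
V_tot = √[(1.69×10⁻⁸)² + (6.07×10⁻⁸)² + (1.17×10⁻⁷)²] = 1.33×10⁻⁷ V = 133 nV

133 nV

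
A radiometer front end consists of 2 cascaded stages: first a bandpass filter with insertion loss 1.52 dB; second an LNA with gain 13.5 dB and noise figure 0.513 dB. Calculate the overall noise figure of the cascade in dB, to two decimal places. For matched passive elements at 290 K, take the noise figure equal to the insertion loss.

Convert to linear (a loss of L dB is a gain of −L dB): F_i = 10^(NF_i/10), G_i = 10^(G_i,dB/10)
  Stage 1: F_1 = 10^(1.52/10) = 1.419, G_1 = 10^(−1.52/10) = 0.7047
  Stage 2: F_2 = 10^(0.513/10) = 1.125, G_2 = 10^(13.5/10) = 22.39
Friis cascade:
  F = 1.419 + (1.125 − 1)/0.7047 = 1.597
NF = 10 log₁₀(1.597) = 2.03 dB

2.03 dB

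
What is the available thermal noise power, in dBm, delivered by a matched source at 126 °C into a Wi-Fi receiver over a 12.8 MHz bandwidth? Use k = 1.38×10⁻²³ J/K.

−101.5 dBm

T = 126 °C + 273.15 = 399.15 K
P_n = kTB = 1.38×10⁻²³ × 399.15 × 1.28×10⁷ = 7.05×10⁻¹⁴ W
In dBm: 10 log₁₀(7.05×10⁻¹⁴ / 10⁻³) = −101.5 dBm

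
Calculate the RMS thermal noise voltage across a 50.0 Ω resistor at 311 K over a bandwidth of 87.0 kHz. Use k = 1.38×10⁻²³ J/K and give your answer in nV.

V_n = √(4kTRB)
4kTRB = 4 × 1.38×10⁻²³ × 311 × 5.00×10¹ × 8.70×10⁴ = 7.47×10⁻¹⁴ V²
V_n = √(7.47×10⁻¹⁴) = 2.73×10⁻⁷ V = 273 nV

273 nV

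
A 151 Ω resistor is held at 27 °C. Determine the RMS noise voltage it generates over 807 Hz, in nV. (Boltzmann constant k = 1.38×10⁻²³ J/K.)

T = 27 °C + 273.15 = 300.15 K
V_n = √(4kTRB)
4kTRB = 4 × 1.38×10⁻²³ × 300.15 × 1.51×10² × 8.07×10² = 2.02×10⁻¹⁵ V²
V_n = √(2.02×10⁻¹⁵) = 4.49×10⁻⁸ V = 44.9 nV

44.9 nV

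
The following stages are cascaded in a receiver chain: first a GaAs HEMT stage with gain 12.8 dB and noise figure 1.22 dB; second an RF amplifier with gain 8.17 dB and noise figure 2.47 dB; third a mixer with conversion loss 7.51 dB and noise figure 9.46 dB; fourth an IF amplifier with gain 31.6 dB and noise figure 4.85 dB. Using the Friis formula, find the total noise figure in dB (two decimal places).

Convert to linear (a loss of L dB is a gain of −L dB): F_i = 10^(NF_i/10), G_i = 10^(G_i,dB/10)
  Stage 1: F_1 = 10^(1.22/10) = 1.324, G_1 = 10^(12.8/10) = 19.05
  Stage 2: F_2 = 10^(2.47/10) = 1.766, G_2 = 10^(8.17/10) = 6.561
  Stage 3: F_3 = 10^(9.46/10) = 8.831, G_3 = 10^(−7.51/10) = 0.1774
  Stage 4: F_4 = 10^(4.85/10) = 3.055, G_4 = 10^(31.6/10) = 1445
Friis cascade:
  F = 1.324 + (1.766 − 1)/19.05 + (8.831 − 1)/125.0 + (3.055 − 1)/22.18 = 1.520
NF = 10 log₁₀(1.520) = 1.82 dB

1.82 dB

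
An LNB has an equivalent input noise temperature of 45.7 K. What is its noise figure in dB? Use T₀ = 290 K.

F = 1 + T_e/T₀ = 1 + 45.7/290 = 1.15759
NF = 10 log₁₀(1.15759) = 0.636 dB

0.636 dB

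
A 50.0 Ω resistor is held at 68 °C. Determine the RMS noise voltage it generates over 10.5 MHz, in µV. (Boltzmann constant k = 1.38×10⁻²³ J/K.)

3.14 µV

T = 68 °C + 273.15 = 341.15 K
V_n = √(4kTRB)
4kTRB = 4 × 1.38×10⁻²³ × 341.15 × 5.00×10¹ × 1.05×10⁷ = 9.89×10⁻¹² V²
V_n = √(9.89×10⁻¹²) = 3.14×10⁻⁶ V = 3.14 µV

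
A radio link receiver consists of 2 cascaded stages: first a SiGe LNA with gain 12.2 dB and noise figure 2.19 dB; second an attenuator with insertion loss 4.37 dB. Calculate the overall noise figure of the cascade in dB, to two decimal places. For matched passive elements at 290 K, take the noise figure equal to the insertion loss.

Convert to linear (a loss of L dB is a gain of −L dB): F_i = 10^(NF_i/10), G_i = 10^(G_i,dB/10)
  Stage 1: F_1 = 10^(2.19/10) = 1.656, G_1 = 10^(12.2/10) = 16.60
  Stage 2: F_2 = 10^(4.37/10) = 2.735, G_2 = 10^(−4.37/10) = 0.3656
Friis cascade:
  F = 1.656 + (2.735 − 1)/16.60 = 1.760
NF = 10 log₁₀(1.760) = 2.46 dB

2.46 dB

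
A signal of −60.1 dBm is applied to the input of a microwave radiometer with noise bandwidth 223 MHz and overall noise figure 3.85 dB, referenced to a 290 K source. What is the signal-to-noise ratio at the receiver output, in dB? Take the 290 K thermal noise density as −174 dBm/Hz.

Noise floor: N = −174 + 10 log₁₀(B) + NF
10 log₁₀(2.23×10⁸) = 83.48 dB
N = −174 + 83.48 + 3.85 = −86.67 dBm
SNR = P_sig − N = −60.1 − (−86.67) = 26.57 dB → 26.6 dB

26.6 dB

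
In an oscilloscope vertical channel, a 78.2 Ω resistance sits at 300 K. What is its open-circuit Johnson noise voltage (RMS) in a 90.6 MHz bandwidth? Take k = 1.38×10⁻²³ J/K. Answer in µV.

V_n = √(4kTRB)
4kTRB = 4 × 1.38×10⁻²³ × 300 × 7.82×10¹ × 9.06×10⁷ = 1.17×10⁻¹⁰ V²
V_n = √(1.17×10⁻¹⁰) = 1.08×10⁻⁵ V = 10.8 µV

10.8 µV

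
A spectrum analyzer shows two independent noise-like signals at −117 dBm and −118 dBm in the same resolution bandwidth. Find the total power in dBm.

Convert to linear, add, convert back:
P₁ = 2.00×10⁻¹⁵ W, P₂ = 1.58×10⁻¹⁵ W
P_tot = 3.58×10⁻¹⁵ W → 10 log₁₀(P_tot / 10⁻³) = −114.5 dBm

−114.5 dBm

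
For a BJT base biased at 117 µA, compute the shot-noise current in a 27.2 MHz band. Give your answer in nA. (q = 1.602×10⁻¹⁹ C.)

I_n = √(2qI·B)
2qI·B = 2 × 1.602×10⁻¹⁹ × 1.17×10⁻⁴ × 2.72×10⁷ = 1.02×10⁻¹⁵ A²
I_n = √(1.02×10⁻¹⁵) = 3.19×10⁻⁸ A = 31.9 nA

31.9 nA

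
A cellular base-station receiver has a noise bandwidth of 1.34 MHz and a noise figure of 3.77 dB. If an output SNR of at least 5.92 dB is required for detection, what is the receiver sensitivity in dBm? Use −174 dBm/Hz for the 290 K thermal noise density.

−103.0 dBm

Sensitivity = −174 + 10 log₁₀(B) + NF + SNR_min
= −174 + 61.27 + 3.77 + 5.92
= −103.04 dBm → −103.0 dBm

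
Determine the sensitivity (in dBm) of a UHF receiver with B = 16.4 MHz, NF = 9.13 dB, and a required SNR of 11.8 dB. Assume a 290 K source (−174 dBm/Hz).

−80.9 dBm

Sensitivity = −174 + 10 log₁₀(B) + NF + SNR_min
= −174 + 72.15 + 9.13 + 11.8
= −80.92 dBm → −80.9 dBm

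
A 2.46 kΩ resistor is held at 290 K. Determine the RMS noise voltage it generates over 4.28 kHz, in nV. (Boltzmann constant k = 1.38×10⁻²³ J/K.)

V_n = √(4kTRB)
4kTRB = 4 × 1.38×10⁻²³ × 290 × 2.46×10³ × 4.28×10³ = 1.69×10⁻¹³ V²
V_n = √(1.69×10⁻¹³) = 4.11×10⁻⁷ V = 411 nV

411 nV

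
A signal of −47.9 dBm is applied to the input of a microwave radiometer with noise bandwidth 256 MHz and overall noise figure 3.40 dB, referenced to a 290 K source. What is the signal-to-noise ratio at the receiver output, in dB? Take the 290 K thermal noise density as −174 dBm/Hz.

38.6 dB

Noise floor: N = −174 + 10 log₁₀(B) + NF
10 log₁₀(2.56×10⁸) = 84.08 dB
N = −174 + 84.08 + 3.40 = −86.52 dBm
SNR = P_sig − N = −47.9 − (−86.52) = 38.62 dB → 38.6 dB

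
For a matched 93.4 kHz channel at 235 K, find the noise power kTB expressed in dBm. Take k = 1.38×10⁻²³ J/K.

P_n = kTB = 1.38×10⁻²³ × 235 × 9.34×10⁴ = 3.03×10⁻¹⁶ W
In dBm: 10 log₁₀(3.03×10⁻¹⁶ / 10⁻³) = −125.2 dBm

−125.2 dBm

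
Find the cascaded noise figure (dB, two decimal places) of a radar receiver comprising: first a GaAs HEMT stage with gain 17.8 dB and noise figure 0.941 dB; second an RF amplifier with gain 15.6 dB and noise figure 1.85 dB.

0.97 dB

Convert to linear (a loss of L dB is a gain of −L dB): F_i = 10^(NF_i/10), G_i = 10^(G_i,dB/10)
  Stage 1: F_1 = 10^(0.941/10) = 1.242, G_1 = 10^(17.8/10) = 60.26
  Stage 2: F_2 = 10^(1.85/10) = 1.531, G_2 = 10^(15.6/10) = 36.31
Friis cascade:
  F = 1.242 + (1.531 − 1)/60.26 = 1.251
NF = 10 log₁₀(1.251) = 0.97 dB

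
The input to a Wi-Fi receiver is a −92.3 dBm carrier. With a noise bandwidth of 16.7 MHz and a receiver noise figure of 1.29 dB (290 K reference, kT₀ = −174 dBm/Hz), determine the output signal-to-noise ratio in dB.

8.2 dB

Noise floor: N = −174 + 10 log₁₀(B) + NF
10 log₁₀(1.67×10⁷) = 72.23 dB
N = −174 + 72.23 + 1.29 = −100.48 dBm
SNR = P_sig − N = −92.3 − (−100.48) = 8.18 dB → 8.2 dB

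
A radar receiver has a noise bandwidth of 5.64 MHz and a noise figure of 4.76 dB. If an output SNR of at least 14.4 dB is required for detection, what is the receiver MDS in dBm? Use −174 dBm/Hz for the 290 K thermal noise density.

−87.3 dBm

Sensitivity = −174 + 10 log₁₀(B) + NF + SNR_min
= −174 + 67.51 + 4.76 + 14.4
= −87.33 dBm → −87.3 dBm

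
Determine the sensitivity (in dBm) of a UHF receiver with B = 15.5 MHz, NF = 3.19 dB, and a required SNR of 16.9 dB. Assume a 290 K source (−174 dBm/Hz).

−82.0 dBm

Sensitivity = −174 + 10 log₁₀(B) + NF + SNR_min
= −174 + 71.9 + 3.19 + 16.9
= −82.01 dBm → −82.0 dBm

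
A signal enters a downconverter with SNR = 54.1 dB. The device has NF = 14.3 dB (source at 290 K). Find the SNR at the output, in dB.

39.8 dB

By definition F = SNR_in/SNR_out, so in dB: SNR_out = SNR_in − NF
SNR_out = 54.1 − 14.3 = 39.8 dB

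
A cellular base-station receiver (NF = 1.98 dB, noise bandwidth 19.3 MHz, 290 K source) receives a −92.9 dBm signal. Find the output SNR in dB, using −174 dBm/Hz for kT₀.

6.3 dB

Noise floor: N = −174 + 10 log₁₀(B) + NF
10 log₁₀(1.93×10⁷) = 72.86 dB
N = −174 + 72.86 + 1.98 = −99.16 dBm
SNR = P_sig − N = −92.9 − (−99.16) = 6.26 dB → 6.3 dB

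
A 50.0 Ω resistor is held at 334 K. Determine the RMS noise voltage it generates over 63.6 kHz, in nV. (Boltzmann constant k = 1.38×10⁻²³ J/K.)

242 nV

V_n = √(4kTRB)
4kTRB = 4 × 1.38×10⁻²³ × 334 × 5.00×10¹ × 6.36×10⁴ = 5.86×10⁻¹⁴ V²
V_n = √(5.86×10⁻¹⁴) = 2.42×10⁻⁷ V = 242 nV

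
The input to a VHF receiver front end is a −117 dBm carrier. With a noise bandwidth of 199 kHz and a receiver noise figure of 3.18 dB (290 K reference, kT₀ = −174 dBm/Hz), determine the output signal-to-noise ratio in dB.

Noise floor: N = −174 + 10 log₁₀(B) + NF
10 log₁₀(1.99×10⁵) = 52.99 dB
N = −174 + 52.99 + 3.18 = −117.83 dBm
SNR = P_sig − N = −117 − (−117.83) = 0.83 dB → 0.8 dB

0.8 dB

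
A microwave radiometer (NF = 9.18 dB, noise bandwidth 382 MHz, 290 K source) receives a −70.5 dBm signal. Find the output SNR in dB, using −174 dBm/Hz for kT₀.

8.5 dB

Noise floor: N = −174 + 10 log₁₀(B) + NF
10 log₁₀(3.82×10⁸) = 85.82 dB
N = −174 + 85.82 + 9.18 = −79.00 dBm
SNR = P_sig − N = −70.5 − (−79.00) = 8.50 dB → 8.5 dB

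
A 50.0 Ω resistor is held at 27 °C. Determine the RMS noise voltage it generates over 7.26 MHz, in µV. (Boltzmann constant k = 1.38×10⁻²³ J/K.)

T = 27 °C + 273.15 = 300.15 K
V_n = √(4kTRB)
4kTRB = 4 × 1.38×10⁻²³ × 300.15 × 5.00×10¹ × 7.26×10⁶ = 6.01×10⁻¹² V²
V_n = √(6.01×10⁻¹²) = 2.45×10⁻⁶ V = 2.45 µV

2.45 µV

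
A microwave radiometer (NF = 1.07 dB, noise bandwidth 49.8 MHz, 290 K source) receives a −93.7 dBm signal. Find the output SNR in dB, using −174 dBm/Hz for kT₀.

Noise floor: N = −174 + 10 log₁₀(B) + NF
10 log₁₀(4.98×10⁷) = 76.97 dB
N = −174 + 76.97 + 1.07 = −95.96 dBm
SNR = P_sig − N = −93.7 − (−95.96) = 2.26 dB → 2.3 dB

2.3 dB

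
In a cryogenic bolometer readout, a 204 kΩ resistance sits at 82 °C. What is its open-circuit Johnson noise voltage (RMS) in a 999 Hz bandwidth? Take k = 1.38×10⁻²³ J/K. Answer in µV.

2.00 µV

T = 82 °C + 273.15 = 355.15 K
V_n = √(4kTRB)
4kTRB = 4 × 1.38×10⁻²³ × 355.15 × 2.04×10⁵ × 9.99×10² = 4.00×10⁻¹² V²
V_n = √(4.00×10⁻¹²) = 2.00×10⁻⁶ V = 2.00 µV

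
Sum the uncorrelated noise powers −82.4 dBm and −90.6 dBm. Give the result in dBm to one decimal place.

Convert to linear, add, convert back:
P₁ = 5.75×10⁻¹² W, P₂ = 8.71×10⁻¹³ W
P_tot = 6.63×10⁻¹² W → 10 log₁₀(P_tot / 10⁻³) = −81.8 dBm

−81.8 dBm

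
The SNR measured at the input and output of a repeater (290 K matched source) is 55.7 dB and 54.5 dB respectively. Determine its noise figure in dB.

1.2 dB

NF (dB) = SNR_in(dB) − SNR_out(dB) when the source is at T₀
NF = 55.7 − 54.5 = 1.2 dB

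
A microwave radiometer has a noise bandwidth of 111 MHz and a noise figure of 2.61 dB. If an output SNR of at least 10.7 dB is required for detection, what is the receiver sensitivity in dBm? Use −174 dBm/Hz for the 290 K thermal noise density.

−80.2 dBm

Sensitivity = −174 + 10 log₁₀(B) + NF + SNR_min
= −174 + 80.45 + 2.61 + 10.7
= −80.24 dBm → −80.2 dBm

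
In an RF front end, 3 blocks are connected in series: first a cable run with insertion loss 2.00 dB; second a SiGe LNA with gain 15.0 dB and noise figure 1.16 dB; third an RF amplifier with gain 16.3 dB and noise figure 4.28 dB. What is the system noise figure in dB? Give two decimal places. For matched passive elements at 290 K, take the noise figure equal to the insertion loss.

3.33 dB

Convert to linear (a loss of L dB is a gain of −L dB): F_i = 10^(NF_i/10), G_i = 10^(G_i,dB/10)
  Stage 1: F_1 = 10^(2.00/10) = 1.585, G_1 = 10^(−2.00/10) = 0.6310
  Stage 2: F_2 = 10^(1.16/10) = 1.306, G_2 = 10^(15.0/10) = 31.62
  Stage 3: F_3 = 10^(4.28/10) = 2.679, G_3 = 10^(16.3/10) = 42.66
Friis cascade:
  F = 1.585 + (1.306 − 1)/0.6310 + (2.679 − 1)/19.95 = 2.154
NF = 10 log₁₀(2.154) = 3.33 dB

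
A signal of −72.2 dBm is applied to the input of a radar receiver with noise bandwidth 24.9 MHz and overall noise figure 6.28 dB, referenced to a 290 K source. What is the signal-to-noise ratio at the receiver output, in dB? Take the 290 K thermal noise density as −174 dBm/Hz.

21.6 dB

Noise floor: N = −174 + 10 log₁₀(B) + NF
10 log₁₀(2.49×10⁷) = 73.96 dB
N = −174 + 73.96 + 6.28 = −93.76 dBm
SNR = P_sig − N = −72.2 − (−93.76) = 21.56 dB → 21.6 dB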